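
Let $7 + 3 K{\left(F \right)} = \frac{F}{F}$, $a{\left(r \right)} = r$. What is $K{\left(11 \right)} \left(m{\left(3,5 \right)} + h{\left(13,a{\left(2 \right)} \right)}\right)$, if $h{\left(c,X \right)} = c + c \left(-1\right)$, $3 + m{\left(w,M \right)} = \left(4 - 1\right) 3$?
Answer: $-12$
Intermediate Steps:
$K{\left(F \right)} = -2$ ($K{\left(F \right)} = - \frac{7}{3} + \frac{F \frac{1}{F}}{3} = - \frac{7}{3} + \frac{1}{3} \cdot 1 = - \frac{7}{3} + \frac{1}{3} = -2$)
$m{\left(w,M \right)} = 6$ ($m{\left(w,M \right)} = -3 + \left(4 - 1\right) 3 = -3 + 3 \cdot 3 = -3 + 9 = 6$)
$h{\left(c,X \right)} = 0$ ($h{\left(c,X \right)} = c - c = 0$)
$K{\left(11 \right)} \left(m{\left(3,5 \right)} + h{\left(13,a{\left(2 \right)} \right)}\right) = - 2 \left(6 + 0\right) = \left(-2\right) 6 = -12$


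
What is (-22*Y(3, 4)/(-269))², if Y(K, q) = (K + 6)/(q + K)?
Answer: 39204/3545689 ≈ 0.011057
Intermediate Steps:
Y(K, q) = (6 + K)/(K + q)
(-22*Y(3, 4)/(-269))² = (-22*(6 + 3)/(3 + 4)/(-269))² = (-22*9/7*(-1/269))² = (-198/7*(-1/269))² = (198/1883)² = 39204/3545689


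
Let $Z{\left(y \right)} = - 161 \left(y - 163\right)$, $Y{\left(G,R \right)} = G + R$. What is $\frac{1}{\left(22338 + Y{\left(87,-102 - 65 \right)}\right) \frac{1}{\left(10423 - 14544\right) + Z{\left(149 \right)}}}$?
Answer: $- \frac{1867}{22258} \approx -0.08388$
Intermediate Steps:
$Z{\left(y \right)} = 26243 - 161 y$ ($Z{\left(y \right)} = - 161 \left(-163 + y\right) = 26243 - 161 y$)
$\frac{1}{\left(22338 + Y{\left(87,-102 - 65 \right)}\right) \frac{1}{\left(10423 - 14544\right) + Z{\left(149 \right)}}} = \frac{1}{\left(22338 + \left(87 - 167\right)\right) \frac{1}{\left(10423 - 14544\right) + \left(26243 - 23989\right)}} = \frac{1}{\left(22338 - 80\right) \frac{1}{-4121 + 2254}} = \frac{1}{22258 \frac{1}{-1867}} = \frac{1}{22258 \left(- \frac{1}{1867}\right)} = \frac{1}{- \frac{22258}{1867}} = - \frac{1867}{22258}$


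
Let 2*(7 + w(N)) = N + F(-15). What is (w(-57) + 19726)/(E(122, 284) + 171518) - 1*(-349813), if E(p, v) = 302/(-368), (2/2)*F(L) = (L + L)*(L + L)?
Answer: 11039808492745/31559161 ≈ 3.4981e+5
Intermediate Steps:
F(L) = 4*L² (F(L) = (L + L)*(L + L) = (2*L)*(2*L) = 4*L²)
w(N) = 443 + N/2 (w(N) = -7 + (N + 4*(-15)²)/2 = -7 + (N + 4*225)/2 = -7 + (N + 900)/2 = -7 + (900 + N)/2 = -7 + (450 + N/2) = 443 + N/2)
E(p, v) = -151/184 (E(p, v) = 302*(-1/368) = -151/184)
(w(-57) + 19726)/(E(122, 284) + 171518) - 1*(-349813) = ((443 + (½)*(-57)) + 19726)/(-151/184 + 171518) - 1*(-349813) = ((443 - 57/2) + 19726)/(31559161/184) + 349813 = (829/2 + 19726)*(184/31559161) + 349813 = (40281/2)*(184/31559161) + 349813 = 3705852/31559161 + 349813 = 11039808492745/31559161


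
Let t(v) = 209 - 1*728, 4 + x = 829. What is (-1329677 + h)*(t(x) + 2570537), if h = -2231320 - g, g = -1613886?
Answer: -5004110317998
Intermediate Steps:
x = 825 (x = -4 + 829 = 825)
t(v) = -519 (t(v) = 209 - 728 = -519)
h = -617434 (h = -2231320 - 1*(-1613886) = -2231320 + 1613886 = -617434)
(-1329677 + h)*(t(x) + 2570537) = (-1329677 - 617434)*(-519 + 2570537) = -1947111*2570018 = -5004110317998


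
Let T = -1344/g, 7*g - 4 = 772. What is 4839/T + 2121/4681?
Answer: -731562509/1834952 ≈ -398.68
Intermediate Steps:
g = 776/7 (g = 4/7 + (⅐)*772 = 4/7 + 772/7 = 776/7 ≈ 110.86)
T = -1176/97 (T = -1344/776/7 = -1344*7/776 = -1176/97 ≈ -12.124)
4839/T + 2121/4681 = 4839/(-1176/97) + 2121/4681 = 4839*(-97/1176) + 2121*(1/4681) = -156461/392 + 2121/4681 = -731562509/1834952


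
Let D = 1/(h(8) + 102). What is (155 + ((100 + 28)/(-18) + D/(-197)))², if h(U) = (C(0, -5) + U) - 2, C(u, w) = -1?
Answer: 787146991699600/35990263521 ≈ 21871.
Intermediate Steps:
h(U) = -3 + U (h(U) = (-1 + U) - 2 = -3 + U)
D = 1/107 (D = 1/((-3 + 8) + 102) = 1/(5 + 102) = 1/107 ≈ 0.0093458)
(155 + ((100 + 28)/(-18) + D/(-197)))² = (155 + ((100 + 28)/(-18) + (1/107)/(-197)))² = (155 + (128*(-1/18) + (1/107)*(-1/197)))² = (155 + (-64/9 - 1/21079))² = (155 - 1349065/189711)² = (28056140/189711)² = 787146991699600/35990263521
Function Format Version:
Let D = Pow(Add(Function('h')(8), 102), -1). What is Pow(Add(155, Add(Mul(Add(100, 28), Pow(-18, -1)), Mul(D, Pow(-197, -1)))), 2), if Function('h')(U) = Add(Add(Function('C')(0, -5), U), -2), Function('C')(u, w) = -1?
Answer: Rational(787146991699600, 35990263521) ≈ 21871.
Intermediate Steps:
Function('h')(U) = Add(-3, U) (Function('h')(U) = Add(Add(-1, U), -2) = Add(-3, U))
D = Rational(1, 107) (D = Pow(Add(Add(-3, 8), 102), -1) = Pow(Add(5, 102), -1) = Pow(107, -1) = Rational(1, 107) ≈ 0.0093458)
Pow(Add(155, Add(Mul(Add(100, 28), Pow(-18, -1)), Mul(D, Pow(-197, -1)))), 2) = Pow(Add(155, Add(Mul(Add(100, 28), Pow(-18, -1)), Mul(Rational(1, 107), Pow(-197, -1)))), 2) = Pow(Add(155, Add(Mul(128, Rational(-1, 18)), Mul(Rational(1, 107), Rational(-1, 197)))), 2) = Pow(Add(155, Add(Rational(-64, 9), Rational(-1, 21079))), 2) = Pow(Add(155, Rational(-1349065, 189711)), 2) = Pow(Rational(28056140, 189711), 2) = Rational(787146991699600, 35990263521)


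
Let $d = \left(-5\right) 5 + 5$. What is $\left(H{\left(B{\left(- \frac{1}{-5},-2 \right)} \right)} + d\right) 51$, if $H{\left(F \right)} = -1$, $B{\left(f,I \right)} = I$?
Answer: $-1071$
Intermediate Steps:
$d = -20$ ($d = -25 + 5 = -20$)
$\left(H{\left(B{\left(- \frac{1}{-5},-2 \right)} \right)} + d\right) 51 = \left(-1 - 20\right) 51 = \left(-21\right) 51 = -1071$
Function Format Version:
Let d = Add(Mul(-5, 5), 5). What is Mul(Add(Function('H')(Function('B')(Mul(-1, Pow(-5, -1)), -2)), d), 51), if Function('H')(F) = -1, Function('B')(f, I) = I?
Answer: -1071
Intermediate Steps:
d = -20 (d = Add(-25, 5) = -20)
Mul(Add(Function('H')(Function('B')(Mul(-1, Pow(-5, -1)), -2)), d), 51) = Mul(Add(-1, -20), 51) = Mul(-21, 51) = -1071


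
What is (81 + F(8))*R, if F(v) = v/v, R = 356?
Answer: 29192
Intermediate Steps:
F(v) = 1
(81 + F(8))*R = (81 + 1)*356 = 82*356 = 29192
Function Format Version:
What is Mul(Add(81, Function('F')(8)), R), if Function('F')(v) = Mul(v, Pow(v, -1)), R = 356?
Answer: 29192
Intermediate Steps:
Function('F')(v) = 1
Mul(Add(81, Function('F')(8)), R) = Mul(Add(81, 1), 356) = Mul(82, 356) = 29192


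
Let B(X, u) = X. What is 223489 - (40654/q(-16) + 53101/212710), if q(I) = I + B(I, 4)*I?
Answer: 570027129451/2552520 ≈ 2.2332e+5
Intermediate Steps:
q(I) = I + I² (q(I) = I + I*I = I + I²)
223489 - (40654/q(-16) + 53101/212710) = 223489 - (40654/((-16*(1 - 16))) + 53101/212710) = 223489 - (40654/((-16*(-15))) + 53101*(1/212710)) = 223489 - (40654/240 + 53101/212710) = 223489 - (40654*(1/240) + 53101/212710) = 223489 - (20327/120 + 53101/212710) = 223489 - 1*433012829/2552520 = 223489 - 433012829/2552520 = 570027129451/2552520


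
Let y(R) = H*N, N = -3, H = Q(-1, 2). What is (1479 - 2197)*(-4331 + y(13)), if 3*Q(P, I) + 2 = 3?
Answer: 3110376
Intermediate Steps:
Q(P, I) = 1/3 (Q(P, I) = -2/3 + (1/3)*3 = -2/3 + 1 = 1/3)
H = 1/3 ≈ 0.33333
y(R) = -1 (y(R) = (1/3)*(-3) = -1)
(1479 - 2197)*(-4331 + y(13)) = (1479 - 2197)*(-4331 - 1) = -718*(-4332) = 3110376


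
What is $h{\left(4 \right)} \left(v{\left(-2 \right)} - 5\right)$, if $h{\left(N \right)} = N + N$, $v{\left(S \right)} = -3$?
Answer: $-64$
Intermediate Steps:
$h{\left(N \right)} = 2 N$
$h{\left(4 \right)} \left(v{\left(-2 \right)} - 5\right) = 2 \cdot 4 \left(-3 - 5\right) = 8 \left(-8\right) = -64$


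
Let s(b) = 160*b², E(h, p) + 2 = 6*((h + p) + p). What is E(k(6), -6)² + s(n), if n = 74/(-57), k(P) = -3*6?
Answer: 108496036/3249 ≈ 33394.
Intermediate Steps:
k(P) = -18
E(h, p) = -2 + 6*h + 12*p (E(h, p) = -2 + 6*((h + p) + p) = -2 + 6*(h + 2*p) = -2 + (6*h + 12*p) = -2 + 6*h + 12*p)
n = -74/57 (n = 74*(-1/57) = -74/57 ≈ -1.2982)
E(k(6), -6)² + s(n) = (-2 + 6*(-18) + 12*(-6))² + 160*(-74/57)² = (-2 - 108 - 72)² + 160*(5476/3249) = (-182)² + 876160/3249 = 33124 + 876160/3249 = 108496036/3249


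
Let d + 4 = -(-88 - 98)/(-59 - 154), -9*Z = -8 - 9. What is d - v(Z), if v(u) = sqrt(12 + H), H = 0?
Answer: -346/71 - 2*sqrt(3) ≈ -8.3373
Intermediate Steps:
Z = 17/9 (Z = -(-8 - 9)/9 = -1/9*(-17) = 17/9 ≈ 1.8889)
d = -346/71 (d = -4 - (-88 - 98)/(-59 - 154) = -4 - (-186)/(-213) = -4 - (-186)*(-1)/213 = -4 - 1*62/71 = -4 - 62/71 = -346/71 ≈ -4.8732)
v(u) = 2*sqrt(3) (v(u) = sqrt(12 + 0) = sqrt(12) = 2*sqrt(3))
d - v(Z) = -346/71 - 2*sqrt(3)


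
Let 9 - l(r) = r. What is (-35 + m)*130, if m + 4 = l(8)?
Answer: -4940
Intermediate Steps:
l(r) = 9 - r
m = -3 (m = -4 + (9 - 1*8) = -4 + (9 - 8) = -4 + 1 = -3)
(-35 + m)*130 = (-35 - 3)*130 = -38*130 = -4940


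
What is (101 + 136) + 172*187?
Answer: 32401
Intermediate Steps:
(101 + 136) + 172*187 = 237 + 32164 = 32401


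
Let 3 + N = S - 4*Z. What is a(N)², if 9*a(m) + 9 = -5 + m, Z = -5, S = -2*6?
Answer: 1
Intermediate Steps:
S = -12
N = 5 (N = -3 + (-12 - 4*(-5)) = -3 + (-12 + 20) = -3 + 8 = 5)
a(m) = -14/9 + m/9 (a(m) = -1 + (-5 + m)/9 = -1 + (-5/9 + m/9) = -14/9 + m/9)
a(N)² = (-14/9 + (⅑)*5)² = (-14/9 + 5/9)² = (-1)² = 1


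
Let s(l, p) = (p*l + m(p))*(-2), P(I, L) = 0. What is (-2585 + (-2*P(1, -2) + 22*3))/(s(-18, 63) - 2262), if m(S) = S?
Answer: 2519/120 ≈ 20.992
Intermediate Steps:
s(l, p) = -2*p - 2*l*p (s(l, p) = (p*l + p)*(-2) = (l*p + p)*(-2) = (p + l*p)*(-2) = -2*p - 2*l*p)
(-2585 + (-2*P(1, -2) + 22*3))/(s(-18, 63) - 2262) = (-2585 + (-2*0 + 22*3))/(2*63*(-1 - 1*(-18)) - 2262) = (-2585 + (0 + 66))/(2*63*(-1 + 18) - 2262) = (-2585 + 66)/(2*63*17 - 2262) = -2519/(2142 - 2262) = -2519/(-120) = -2519*(-1/120) = 2519/120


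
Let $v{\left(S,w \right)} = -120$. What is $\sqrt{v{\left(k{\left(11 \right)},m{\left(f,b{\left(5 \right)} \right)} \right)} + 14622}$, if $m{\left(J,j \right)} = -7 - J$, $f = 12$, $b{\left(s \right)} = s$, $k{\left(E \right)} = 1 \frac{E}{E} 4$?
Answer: $\sqrt{14502} \approx 120.42$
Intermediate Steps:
$k{\left(E \right)} = 4$ ($k{\left(E \right)} = 1 \cdot 1 \cdot 4 = 1 \cdot 4 = 4$)
$\sqrt{v{\left(k{\left(11 \right)},m{\left(f,b{\left(5 \right)} \right)} \right)} + 14622} = \sqrt{-120 + 14622} = \sqrt{14502}$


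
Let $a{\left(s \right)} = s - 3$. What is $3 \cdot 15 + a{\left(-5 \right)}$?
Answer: $37$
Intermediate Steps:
$a{\left(s \right)} = -3 + s$ ($a{\left(s \right)} = s - 3 = -3 + s$)
$3 \cdot 15 + a{\left(-5 \right)} = 3 \cdot 15 - 8 = 45 - 8 = 37$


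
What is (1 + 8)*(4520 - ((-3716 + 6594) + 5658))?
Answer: -36144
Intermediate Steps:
(1 + 8)*(4520 - ((-3716 + 6594) + 5658)) = 9*(4520 - (2878 + 5658)) = 9*(4520 - 1*8536) = 9*(4520 - 8536) = 9*(-4016) = -36144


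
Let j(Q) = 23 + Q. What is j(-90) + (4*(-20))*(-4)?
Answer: 253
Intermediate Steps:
j(-90) + (4*(-20))*(-4) = (23 - 90) + (4*(-20))*(-4) = -67 - 80*(-4) = -67 + 320 = 253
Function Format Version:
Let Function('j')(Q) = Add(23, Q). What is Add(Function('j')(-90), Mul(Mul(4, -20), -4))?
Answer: 253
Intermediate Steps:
Add(Function('j')(-90), Mul(Mul(4, -20), -4)) = Add(Add(23, -90), Mul(Mul(4, -20), -4)) = Add(-67, Mul(-80, -4)) = Add(-67, 320) = 253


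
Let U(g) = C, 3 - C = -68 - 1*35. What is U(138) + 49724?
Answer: 49830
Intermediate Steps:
C = 106 (C = 3 - (-68 - 1*35) = 3 - (-68 - 35) = 3 - 1*(-103) = 3 + 103 = 106)
U(g) = 106
U(138) + 49724 = 106 + 49724 = 49830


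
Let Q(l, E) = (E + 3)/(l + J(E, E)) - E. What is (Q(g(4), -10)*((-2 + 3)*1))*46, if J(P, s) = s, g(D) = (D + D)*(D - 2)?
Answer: 1219/3 ≈ 406.33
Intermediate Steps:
g(D) = 2*D*(-2 + D) (g(D) = (2*D)*(-2 + D) = 2*D*(-2 + D))
Q(l, E) = -E + (3 + E)/(E + l) (Q(l, E) = (E + 3)/(l + E) - E = (3 + E)/(E + l) - E = -E + (3 + E)/(E + l))
(Q(g(4), -10)*((-2 + 3)*1))*46 = (((3 - 10 - 1*(-10)² - 1*(-10)*2*4*(-2 + 4))/(-10 + 2*4*(-2 + 4)))*((-2 + 3)*1))*46 = (((3 - 10 - 1*100 - 1*(-10)*2*4*2)/(-10 + 2*4*2))*(1*1))*46 = (((3 - 10 - 100 - 1*(-10)*16)/(-10 + 16))*1)*46 = (((3 - 10 - 100 + 160)/6)*1)*46 = (((⅙)*53)*1)*46 = ((53/6)*1)*46 = (53/6)*46 = 1219/3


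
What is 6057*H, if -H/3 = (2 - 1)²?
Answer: -18171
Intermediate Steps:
H = -3 (H = -3*(2 - 1)² = -3*1² = -3*1 = -3)
6057*H = 6057*(-3) = -18171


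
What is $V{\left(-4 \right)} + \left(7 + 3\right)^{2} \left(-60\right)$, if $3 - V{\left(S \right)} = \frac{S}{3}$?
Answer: $- \frac{17987}{3} \approx -5995.7$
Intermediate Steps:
$V{\left(S \right)} = 3 - \frac{S}{3}$
$V{\left(-4 \right)} + \left(7 + 3\right)^{2} \left(-60\right) = \left(3 - - \frac{4}{3}\right) + \left(7 + 3\right)^{2} \left(-60\right) = \left(3 + \frac{4}{3}\right) + 10^{2} \left(-60\right) = \frac{13}{3} + 100 \left(-60\right) = \frac{13}{3} - 6000 = - \frac{17987}{3}$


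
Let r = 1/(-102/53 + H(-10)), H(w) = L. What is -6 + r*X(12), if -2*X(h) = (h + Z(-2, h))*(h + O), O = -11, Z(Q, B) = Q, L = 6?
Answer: -1561/216 ≈ -7.2269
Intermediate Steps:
H(w) = 6
X(h) = -(-11 + h)*(-2 + h)/2 (X(h) = -(h - 2)*(h - 11)/2 = -(-2 + h)*(-11 + h)/2 = -(-11 + h)*(-2 + h)/2)
r = 53/216 (r = 1/(-102/53 + 6) = 1/(216/53) = 53/216 ≈ 0.24537)
-6 + r*X(12) = -6 + 53*(-11 - ½*12² + (13/2)*12)/216 = -6 + 53*(-11 - ½*144 + 78)/216 = -6 + 53*(-11 - 72 + 78)/216 = -6 + (53/216)*(-5) = -6 - 265/216 = -1561/216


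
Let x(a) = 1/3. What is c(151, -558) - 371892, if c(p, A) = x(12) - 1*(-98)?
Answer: -1115381/3 ≈ -3.7179e+5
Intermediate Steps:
x(a) = ⅓
c(p, A) = 295/3 (c(p, A) = ⅓ - 1*(-98) = ⅓ + 98 = 295/3)
c(151, -558) - 371892 = 295/3 - 371892 = -1115381/3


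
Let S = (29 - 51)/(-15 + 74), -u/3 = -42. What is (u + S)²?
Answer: 54937744/3481 ≈ 15782.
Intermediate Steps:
u = 126 (u = -3*(-42) = 126)
S = -22/59 ≈ -0.37288
(u + S)² = (126 - 22/59)² = (7412/59)² = 54937744/3481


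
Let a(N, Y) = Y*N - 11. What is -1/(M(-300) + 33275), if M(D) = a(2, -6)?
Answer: -1/33252 ≈ -3.0073e-5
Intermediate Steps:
a(N, Y) = -11 + N*Y (a(N, Y) = N*Y - 11 = -11 + N*Y)
M(D) = -23 (M(D) = -11 + 2*(-6) = -11 - 12 = -23)
-1/(M(-300) + 33275) = -1/(-23 + 33275) = -1/33252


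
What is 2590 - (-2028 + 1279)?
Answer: 3339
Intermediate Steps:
2590 - (-2028 + 1279) = 2590 - 1*(-749) = 2590 + 749 = 3339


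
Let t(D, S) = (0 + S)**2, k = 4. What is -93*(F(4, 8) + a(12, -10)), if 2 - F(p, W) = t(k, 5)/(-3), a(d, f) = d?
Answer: -2077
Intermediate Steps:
t(D, S) = S**2
F(p, W) = 31/3 (F(p, W) = 2 - 5**2/(-3) = 2 - 25*(-1)/3 = 2 - 1*(-25/3) = 2 + 25/3 = 31/3)
-93*(F(4, 8) + a(12, -10)) = -93*(31/3 + 12) = -93*67/3 = -2077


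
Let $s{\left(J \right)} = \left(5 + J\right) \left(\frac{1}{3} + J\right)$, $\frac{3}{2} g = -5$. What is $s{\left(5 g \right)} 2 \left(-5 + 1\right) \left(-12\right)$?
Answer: $\frac{54880}{3} \approx 18293.0$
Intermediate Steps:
$g = - \frac{10}{3}$ ($g = \frac{2}{3} \left(-5\right) = - \frac{10}{3} \approx -3.3333$)
$s{\left(J \right)} = \left(5 + J\right) \left(\frac{1}{3} + J\right)$
$s{\left(5 g \right)} 2 \left(-5 + 1\right) \left(-12\right) = \left(\frac{5}{3} + \left(5 \left(- \frac{10}{3}\right)\right)^{2} + \frac{16 \cdot 5 \left(- \frac{10}{3}\right)}{3}\right) 2 \left(-5 + 1\right) \left(-12\right) = \left(\frac{5}{3} + \left(- \frac{50}{3}\right)^{2} + \frac{16}{3} \left(- \frac{50}{3}\right)\right) 2 \left(-4\right) \left(-12\right) = \left(\frac{5}{3} + \frac{2500}{9} - \frac{800}{9}\right) \left(-8\right) \left(-12\right) = \frac{1715}{9} \left(-8\right) \left(-12\right) = \left(- \frac{13720}{9}\right) \left(-12\right) = \frac{54880}{3}$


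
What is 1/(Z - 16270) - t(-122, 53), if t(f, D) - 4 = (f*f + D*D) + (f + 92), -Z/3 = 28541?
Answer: -1800143632/101893 ≈ -17667.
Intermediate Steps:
Z = -85623 (Z = -3*28541 = -85623)
t(f, D) = 96 + f + D² + f² (t(f, D) = 4 + ((f*f + D*D) + (f + 92)) = 4 + ((f² + D²) + (92 + f)) = 4 + ((D² + f²) + (92 + f)) = 4 + (92 + f + D² + f²) = 96 + f + D² + f²)
1/(Z - 16270) - t(-122, 53) = 1/(-85623 - 16270) - (96 - 122 + 53² + (-122)²) = 1/(-101893) - (96 - 122 + 2809 + 14884) = -1/101893 - 1*17667 = -1/101893 - 17667 = -1800143632/101893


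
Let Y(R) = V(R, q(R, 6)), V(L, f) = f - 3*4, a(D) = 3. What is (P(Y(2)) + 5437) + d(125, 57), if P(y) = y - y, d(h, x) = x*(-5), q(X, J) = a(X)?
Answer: 5152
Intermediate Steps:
q(X, J) = 3
d(h, x) = -5*x
V(L, f) = -12 + f (V(L, f) = f - 1*12 = f - 12 = -12 + f)
Y(R) = -9 (Y(R) = -12 + 3 = -9)
P(y) = 0
(P(Y(2)) + 5437) + d(125, 57) = (0 + 5437) - 5*57 = 5437 - 285 = 5152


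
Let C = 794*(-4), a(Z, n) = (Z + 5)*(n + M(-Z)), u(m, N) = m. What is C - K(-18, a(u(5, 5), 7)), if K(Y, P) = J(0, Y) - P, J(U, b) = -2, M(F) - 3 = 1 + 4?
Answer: -3024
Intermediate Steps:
M(F) = 8 (M(F) = 3 + (1 + 4) = 3 + 5 = 8)
a(Z, n) = (5 + Z)*(8 + n) (a(Z, n) = (Z + 5)*(n + 8) = (5 + Z)*(8 + n))
C = -3176
K(Y, P) = -2 - P
C - K(-18, a(u(5, 5), 7)) = -3176 - (-2 - (40 + 5*7 + 8*5 + 5*7)) = -3176 - (-2 - (40 + 35 + 40 + 35)) = -3176 - (-2 - 1*150) = -3176 - (-2 - 150) = -3176 - 1*(-152) = -3176 + 152 = -3024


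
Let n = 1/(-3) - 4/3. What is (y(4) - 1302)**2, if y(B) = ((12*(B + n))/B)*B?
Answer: 1623076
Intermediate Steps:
n = -5/3 (n = 1*(-1/3) - 4*1/3 = -1/3 - 4/3 = -5/3 ≈ -1.6667)
y(B) = -20 + 12*B (y(B) = ((12*(B - 5/3))/B)*B = ((12*(-5/3 + B))/B)*B = ((-20 + 12*B)/B)*B = -20 + 12*B)
(y(4) - 1302)**2 = ((-20 + 12*4) - 1302)**2 = ((-20 + 48) - 1302)**2 = (28 - 1302)**2 = (-1274)**2 = 1623076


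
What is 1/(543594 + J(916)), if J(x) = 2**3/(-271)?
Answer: 271/147313966 ≈ 1.8396e-6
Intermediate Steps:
J(x) = -8/271 (J(x) = 8*(-1/271) = -8/271)
1/(543594 + J(916)) = 1/(543594 - 8/271) = 1/(147313966/271) = 271/147313966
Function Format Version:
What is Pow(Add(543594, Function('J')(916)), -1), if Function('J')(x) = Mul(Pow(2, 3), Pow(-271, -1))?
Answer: Rational(271, 147313966) ≈ 1.8396e-6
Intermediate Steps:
Function('J')(x) = Rational(-8, 271) (Function('J')(x) = Mul(8, Rational(-1, 271)) = Rational(-8, 271))
Pow(Add(543594, Function('J')(916)), -1) = Pow(Add(543594, Rational(-8, 271)), -1) = Pow(Rational(147313966, 271), -1) = Rational(271, 147313966)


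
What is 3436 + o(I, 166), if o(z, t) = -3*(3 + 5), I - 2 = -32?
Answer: 3412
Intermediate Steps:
I = -30 (I = 2 - 32 = -30)
o(z, t) = -24 (o(z, t) = -3*8 = -24)
3436 + o(I, 166) = 3436 - 24 = 3412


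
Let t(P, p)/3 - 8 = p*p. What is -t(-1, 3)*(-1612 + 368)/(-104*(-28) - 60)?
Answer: 15861/713 ≈ 22.245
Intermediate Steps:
t(P, p) = 24 + 3*p**2 (t(P, p) = 24 + 3*(p*p) = 24 + 3*p**2)
-t(-1, 3)*(-1612 + 368)/(-104*(-28) - 60) = -(24 + 3*3**2)*(-1612 + 368)/(-104*(-28) - 60) = -(24 + 3*9)*(-1244/(2912 - 60)) = -(24 + 27)*(-1244/2852) = -51*(-1244*1/2852) = -51*(-311)/713 = -1*(-15861/713) = 15861/713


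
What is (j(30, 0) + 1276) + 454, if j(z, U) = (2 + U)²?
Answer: 1734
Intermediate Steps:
(j(30, 0) + 1276) + 454 = ((2 + 0)² + 1276) + 454 = (2² + 1276) + 454 = (4 + 1276) + 454 = 1280 + 454 = 1734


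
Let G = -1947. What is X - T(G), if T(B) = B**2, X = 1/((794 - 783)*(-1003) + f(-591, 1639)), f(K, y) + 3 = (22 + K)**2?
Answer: -1185480744524/312725 ≈ -3.7908e+6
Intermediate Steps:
f(K, y) = -3 + (22 + K)**2
X = 1/312725 (X = 1/((794 - 783)*(-1003) + (-3 + (22 - 591)**2)) = 1/(11*(-1003) + (-3 + (-569)**2)) = 1/(-11033 + (-3 + 323761)) = 1/(-11033 + 323758) = 1/312725 ≈ 3.1977e-6)
X - T(G) = 1/312725 - 1*(-1947)**2 = 1/312725 - 1*3790809 = 1/312725 - 3790809 = -1185480744524/312725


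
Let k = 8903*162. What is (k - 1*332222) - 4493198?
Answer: -3383134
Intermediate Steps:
k = 1442286
(k - 1*332222) - 4493198 = (1442286 - 1*332222) - 4493198 = (1442286 - 332222) - 4493198 = 1110064 - 4493198 = -3383134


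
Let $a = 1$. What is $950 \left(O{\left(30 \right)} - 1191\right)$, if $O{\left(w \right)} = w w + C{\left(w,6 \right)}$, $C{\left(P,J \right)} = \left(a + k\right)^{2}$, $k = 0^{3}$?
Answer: $-275500$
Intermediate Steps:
$k = 0$
$C{\left(P,J \right)} = 1$ ($C{\left(P,J \right)} = \left(1 + 0\right)^{2} = 1^{2} = 1$)
$O{\left(w \right)} = 1 + w^{2}$ ($O{\left(w \right)} = w w + 1 = w^{2} + 1 = 1 + w^{2}$)
$950 \left(O{\left(30 \right)} - 1191\right) = 950 \left(\left(1 + 30^{2}\right) - 1191\right) = 950 \left(\left(1 + 900\right) - 1191\right) = 950 \left(901 - 1191\right) = 950 \left(-290\right) = -275500$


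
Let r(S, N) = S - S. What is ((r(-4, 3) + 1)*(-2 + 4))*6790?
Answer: 13580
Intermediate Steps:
r(S, N) = 0
((r(-4, 3) + 1)*(-2 + 4))*6790 = ((0 + 1)*(-2 + 4))*6790 = (1*2)*6790 = 2*6790 = 13580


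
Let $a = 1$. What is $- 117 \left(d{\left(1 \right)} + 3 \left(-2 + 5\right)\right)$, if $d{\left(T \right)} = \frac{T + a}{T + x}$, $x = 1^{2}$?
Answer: $-1170$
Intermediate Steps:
$x = 1$
$d{\left(T \right)} = 1$ ($d{\left(T \right)} = \frac{T + 1}{T + 1} = \frac{1 + T}{1 + T} = 1$)
$- 117 \left(d{\left(1 \right)} + 3 \left(-2 + 5\right)\right) = - 117 \left(1 + 3 \left(-2 + 5\right)\right) = - 117 \left(1 + 3 \cdot 3\right) = - 117 \left(1 + 9\right) = \left(-117\right) 10 = -1170$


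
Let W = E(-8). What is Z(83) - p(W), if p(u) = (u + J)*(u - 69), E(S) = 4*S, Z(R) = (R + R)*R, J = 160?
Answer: 26706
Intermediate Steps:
Z(R) = 2*R² (Z(R) = (2*R)*R = 2*R²)
W = -32 (W = 4*(-8) = -32)
p(u) = (-69 + u)*(160 + u) (p(u) = (u + 160)*(u - 69) = (160 + u)*(-69 + u) = (-69 + u)*(160 + u))
Z(83) - p(W) = 2*83² - (-11040 + (-32)² + 91*(-32)) = 2*6889 - (-11040 + 1024 - 2912) = 13778 - 1*(-12928) = 13778 + 12928 = 26706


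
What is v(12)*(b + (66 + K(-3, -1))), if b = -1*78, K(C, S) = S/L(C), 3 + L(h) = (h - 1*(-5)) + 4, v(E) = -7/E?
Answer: 259/36 ≈ 7.1944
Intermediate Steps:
L(h) = 6 + h (L(h) = -3 + ((h - 1*(-5)) + 4) = -3 + ((h + 5) + 4) = -3 + ((5 + h) + 4) = -3 + (9 + h) = 6 + h)
K(C, S) = S/(6 + C)
b = -78
v(12)*(b + (66 + K(-3, -1))) = (-7/12)*(-78 + (66 - 1/(6 - 3))) = (-7*1/12)*(-78 + (66 - 1/3)) = -7*(-78 + (66 - 1*⅓))/12 = -7*(-78 + (66 - ⅓))/12 = -7*(-78 + 197/3)/12 = -7/12*(-37/3) = 259/36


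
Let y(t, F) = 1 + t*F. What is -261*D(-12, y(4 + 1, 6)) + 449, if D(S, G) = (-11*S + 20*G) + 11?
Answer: -198694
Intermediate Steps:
y(t, F) = 1 + F*t
D(S, G) = 11 - 11*S + 20*G
-261*D(-12, y(4 + 1, 6)) + 449 = -261*(11 - 11*(-12) + 20*(1 + 6*(4 + 1))) + 449 = -261*(11 + 132 + 20*(1 + 6*5)) + 449 = -261*(11 + 132 + 20*(1 + 30)) + 449 = -261*(11 + 132 + 20*31) + 449 = -261*(11 + 132 + 620) + 449 = -261*763 + 449 = -199143 + 449 = -198694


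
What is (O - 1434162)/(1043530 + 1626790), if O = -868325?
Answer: -2302487/2670320 ≈ -0.86225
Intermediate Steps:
(O - 1434162)/(1043530 + 1626790) = (-868325 - 1434162)/(1043530 + 1626790) = -2302487/2670320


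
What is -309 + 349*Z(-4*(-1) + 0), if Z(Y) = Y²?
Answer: 5275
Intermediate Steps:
-309 + 349*Z(-4*(-1) + 0) = -309 + 349*(-4*(-1) + 0)² = -309 + 349*(4 + 0)² = -309 + 349*4² = -309 + 349*16 = -309 + 5584 = 5275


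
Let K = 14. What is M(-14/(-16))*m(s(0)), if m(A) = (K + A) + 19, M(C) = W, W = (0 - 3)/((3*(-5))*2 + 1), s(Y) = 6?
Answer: 117/29 ≈ 4.0345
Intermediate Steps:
W = 3/29 (W = -3/(-15*2 + 1) = -3/(-30 + 1) = -3/(-29) = -3*(-1/29) = 3/29 ≈ 0.10345)
M(C) = 3/29
m(A) = 33 + A (m(A) = (14 + A) + 19 = 33 + A)
M(-14/(-16))*m(s(0)) = 3*(33 + 6)/29 = (3/29)*39 = 117/29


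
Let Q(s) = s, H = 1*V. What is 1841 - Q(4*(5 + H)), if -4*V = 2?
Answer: 1823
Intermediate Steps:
V = -½ (V = -¼*2 = -½ ≈ -0.50000)
H = -½ (H = 1*(-½) = -½ ≈ -0.50000)
1841 - Q(4*(5 + H)) = 1841 - 4*(5 - ½) = 1841 - 4*9/2 = 1841 - 1*18 = 1841 - 18 = 1823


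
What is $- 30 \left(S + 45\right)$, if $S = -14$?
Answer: $-930$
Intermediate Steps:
$- 30 \left(S + 45\right) = - 30 \left(-14 + 45\right) = \left(-30\right) 31 = -930$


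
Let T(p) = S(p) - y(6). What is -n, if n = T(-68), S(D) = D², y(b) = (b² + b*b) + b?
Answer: -4546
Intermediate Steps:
y(b) = b + 2*b² (y(b) = (b² + b²) + b = 2*b² + b = b + 2*b²)
T(p) = -78 + p² (T(p) = p² - 6*(1 + 2*6) = p² - 6*(1 + 12) = p² - 6*13 = p² - 1*78 = p² - 78 = -78 + p²)
n = 4546 (n = -78 + (-68)² = -78 + 4624 = 4546)
-n = -1*4546 = -4546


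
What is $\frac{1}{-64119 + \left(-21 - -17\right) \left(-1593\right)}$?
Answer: $- \frac{1}{57747} \approx -1.7317 \cdot 10^{-5}$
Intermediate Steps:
$\frac{1}{-64119 + \left(-21 - -17\right) \left(-1593\right)} = \frac{1}{-64119 + \left(-21 + 17\right) \left(-1593\right)} = \frac{1}{-64119 - -6372} = \frac{1}{-64119 + 6372} = \frac{1}{-57747} = - \frac{1}{57747}$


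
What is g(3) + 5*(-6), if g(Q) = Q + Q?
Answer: -24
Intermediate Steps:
g(Q) = 2*Q
g(3) + 5*(-6) = 2*3 + 5*(-6) = 6 - 30 = -24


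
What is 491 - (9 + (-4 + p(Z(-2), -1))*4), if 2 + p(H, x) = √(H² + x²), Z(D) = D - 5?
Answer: 506 - 20*√2 ≈ 477.72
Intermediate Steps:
Z(D) = -5 + D
p(H, x) = -2 + √(H² + x²)
491 - (9 + (-4 + p(Z(-2), -1))*4) = 491 - (9 + (-4 + (-2 + √((-5 - 2)² + (-1)²)))*4) = 491 - (9 + (-4 + (-2 + √((-7)² + 1)))*4) = 491 - (9 + (-4 + (-2 + √(49 + 1)))*4) = 491 - (9 + (-4 + (-2 + √50))*4) = 491 - (9 + (-4 + (-2 + 5*√2))*4) = 491 - (9 + (-6 + 5*√2)*4) = 491 - (9 + (-24 + 20*√2)) = 491 - (-15 + 20*√2) = 491 + (15 - 20*√2) = 506 - 20*√2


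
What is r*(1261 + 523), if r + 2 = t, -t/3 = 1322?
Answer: -7078912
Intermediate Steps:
t = -3966 (t = -3*1322 = -3966)
r = -3968 (r = -2 - 3966 = -3968)
r*(1261 + 523) = -3968*(1261 + 523) = -3968*1784 = -7078912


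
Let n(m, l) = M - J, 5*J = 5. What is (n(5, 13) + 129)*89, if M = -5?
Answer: 10947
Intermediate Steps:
J = 1 (J = (⅕)*5 = 1)
n(m, l) = -6 (n(m, l) = -5 - 1*1 = -5 - 1 = -6)
(n(5, 13) + 129)*89 = (-6 + 129)*89 = 123*89 = 10947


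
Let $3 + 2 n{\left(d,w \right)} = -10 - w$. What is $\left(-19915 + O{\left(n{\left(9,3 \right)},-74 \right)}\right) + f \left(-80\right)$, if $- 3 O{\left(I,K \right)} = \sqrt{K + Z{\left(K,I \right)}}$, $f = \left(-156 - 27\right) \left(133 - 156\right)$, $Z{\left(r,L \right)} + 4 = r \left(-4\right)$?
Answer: $-356635 - \frac{\sqrt{218}}{3} \approx -3.5664 \cdot 10^{5}$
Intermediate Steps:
$Z{\left(r,L \right)} = -4 - 4 r$ ($Z{\left(r,L \right)} = -4 + r \left(-4\right) = -4 - 4 r$)
$n{\left(d,w \right)} = - \frac{13}{2} - \frac{w}{2}$ ($n{\left(d,w \right)} = - \frac{3}{2} + \frac{-10 - w}{2} = - \frac{3}{2} - \left(5 + \frac{w}{2}\right) = - \frac{13}{2} - \frac{w}{2}$)
$f = 4209$ ($f = \left(-183\right) \left(-23\right) = 4209$)
$O{\left(I,K \right)} = - \frac{\sqrt{-4 - 3 K}}{3}$ ($O{\left(I,K \right)} = - \frac{\sqrt{K - \left(4 + 4 K\right)}}{3} = - \frac{\sqrt{-4 - 3 K}}{3}$)
$\left(-19915 + O{\left(n{\left(9,3 \right)},-74 \right)}\right) + f \left(-80\right) = \left(-19915 - \frac{\sqrt{-4 - -222}}{3}\right) + 4209 \left(-80\right) = \left(-19915 - \frac{\sqrt{-4 + 222}}{3}\right) - 336720 = \left(-19915 - \frac{\sqrt{218}}{3}\right) - 336720 = -356635 - \frac{\sqrt{218}}{3}$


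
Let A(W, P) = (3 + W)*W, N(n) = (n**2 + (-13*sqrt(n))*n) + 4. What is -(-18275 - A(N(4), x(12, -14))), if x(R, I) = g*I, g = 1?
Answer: 25079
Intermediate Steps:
x(R, I) = I (x(R, I) = 1*I = I)
N(n) = 4 + n**2 - 13*n**(3/2) (N(n) = (n**2 - 13*n**(3/2)) + 4 = 4 + n**2 - 13*n**(3/2))
A(W, P) = W*(3 + W)
-(-18275 - A(N(4), x(12, -14))) = -(-18275 - (4 + 4**2 - 13*4**(3/2))*(3 + (4 + 4**2 - 13*4**(3/2)))) = -(-18275 - (4 + 16 - 13*8)*(3 + (4 + 16 - 13*8))) = -(-18275 - (4 + 16 - 104)*(3 + (4 + 16 - 104))) = -(-18275 - (-84)*(3 - 84)) = -(-18275 - (-84)*(-81)) = -(-18275 - 1*6804) = -(-18275 - 6804) = -1*(-25079) = 25079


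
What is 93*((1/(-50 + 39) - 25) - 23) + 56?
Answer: -48581/11 ≈ -4416.5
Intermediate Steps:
93*((1/(-50 + 39) - 25) - 23) + 56 = 93*((1/(-11) - 25) - 23) + 56 = 93*((-1/11 - 25) - 23) + 56 = 93*(-276/11 - 23) + 56 = 93*(-529/11) + 56 = -49197/11 + 56 = -48581/11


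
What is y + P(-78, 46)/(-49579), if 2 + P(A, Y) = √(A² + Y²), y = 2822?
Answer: 139911940/49579 - 10*√82/49579 ≈ 2822.0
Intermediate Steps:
P(A, Y) = -2 + √(A² + Y²)
y + P(-78, 46)/(-49579) = 2822 + (-2 + √((-78)² + 46²))/(-49579) = 2822 + (-2 + √(6084 + 2116))*(-1/49579) = 2822 + (-2 + √8200)*(-1/49579) = 2822 + (-2 + 10*√82)*(-1/49579) = 2822 + (2/49579 - 10*√82/49579) = 139911940/49579 - 10*√82/49579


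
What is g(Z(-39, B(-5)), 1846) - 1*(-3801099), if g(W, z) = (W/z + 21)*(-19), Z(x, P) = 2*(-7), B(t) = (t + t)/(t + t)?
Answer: 3508046233/923 ≈ 3.8007e+6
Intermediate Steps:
B(t) = 1 (B(t) = (2*t)/((2*t)) = (2*t)*(1/(2*t)) = 1)
Z(x, P) = -14
g(W, z) = -399 - 19*W/z (g(W, z) = (21 + W/z)*(-19) = -399 - 19*W/z)
g(Z(-39, B(-5)), 1846) - 1*(-3801099) = (-399 - 19*(-14)/1846) - 1*(-3801099) = (-399 - 19*(-14)*1/1846) + 3801099 = (-399 + 133/923) + 3801099 = -368144/923 + 3801099 = 3508046233/923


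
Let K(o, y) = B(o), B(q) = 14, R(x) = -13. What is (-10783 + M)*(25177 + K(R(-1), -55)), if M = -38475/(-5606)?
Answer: -1521814080393/5606 ≈ -2.7146e+8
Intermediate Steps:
K(o, y) = 14
M = 38475/5606 (M = -38475*(-1/5606) = 38475/5606 ≈ 6.8632)
(-10783 + M)*(25177 + K(R(-1), -55)) = (-10783 + 38475/5606)*(25177 + 14) = -60411023/5606*25191 = -1521814080393/5606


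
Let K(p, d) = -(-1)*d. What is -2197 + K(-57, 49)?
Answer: -2148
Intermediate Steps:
K(p, d) = d
-2197 + K(-57, 49) = -2197 + 49 = -2148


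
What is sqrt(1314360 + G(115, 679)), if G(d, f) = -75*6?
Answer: 3*sqrt(145990) ≈ 1146.3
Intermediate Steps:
G(d, f) = -450
sqrt(1314360 + G(115, 679)) = sqrt(1314360 - 450) = sqrt(1313910) = 3*sqrt(145990)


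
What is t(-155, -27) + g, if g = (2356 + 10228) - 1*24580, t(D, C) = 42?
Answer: -11954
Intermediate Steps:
g = -11996 (g = 12584 - 24580 = -11996)
t(-155, -27) + g = 42 - 11996 = -11954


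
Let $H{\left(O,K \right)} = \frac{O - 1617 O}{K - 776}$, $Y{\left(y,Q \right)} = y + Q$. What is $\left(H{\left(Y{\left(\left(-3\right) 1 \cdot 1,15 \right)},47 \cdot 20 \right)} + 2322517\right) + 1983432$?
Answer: $\frac{176539061}{41} \approx 4.3058 \cdot 10^{6}$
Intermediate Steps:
$Y{\left(y,Q \right)} = Q + y$
$H{\left(O,K \right)} = - \frac{1616 O}{-776 + K}$ ($H{\left(O,K \right)} = \frac{\left(-1616\right) O}{-776 + K} = - \frac{1616 O}{-776 + K}$)
$\left(H{\left(Y{\left(\left(-3\right) 1 \cdot 1,15 \right)},47 \cdot 20 \right)} + 2322517\right) + 1983432 = \left(- \frac{1616 \left(15 + \left(-3\right) 1 \cdot 1\right)}{-776 + 47 \cdot 20} + 2322517\right) + 1983432 = \left(- \frac{1616 \left(15 - 3\right)}{-776 + 940} + 2322517\right) + 1983432 = \left(- \frac{1616 \left(15 - 3\right)}{164} + 2322517\right) + 1983432 = \left(\left(-1616\right) 12 \cdot \frac{1}{164} + 2322517\right) + 1983432 = \left(- \frac{4848}{41} + 2322517\right) + 1983432 = \frac{95218349}{41} + 1983432 = \frac{176539061}{41}$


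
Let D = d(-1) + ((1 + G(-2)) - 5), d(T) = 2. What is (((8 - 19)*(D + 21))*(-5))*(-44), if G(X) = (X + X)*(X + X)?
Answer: -84700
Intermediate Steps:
G(X) = 4*X**2 (G(X) = (2*X)*(2*X) = 4*X**2)
D = 14 (D = 2 + ((1 + 4*(-2)**2) - 5) = 2 + ((1 + 4*4) - 5) = 2 + ((1 + 16) - 5) = 2 + (17 - 5) = 2 + 12 = 14)
(((8 - 19)*(D + 21))*(-5))*(-44) = (((8 - 19)*(14 + 21))*(-5))*(-44) = (-11*35*(-5))*(-44) = -385*(-5)*(-44) = 1925*(-44) = -84700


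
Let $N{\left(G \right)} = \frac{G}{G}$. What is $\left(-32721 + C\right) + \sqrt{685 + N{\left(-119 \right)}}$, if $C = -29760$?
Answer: $-62481 + 7 \sqrt{14} \approx -62455.0$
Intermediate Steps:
$N{\left(G \right)} = 1$
$\left(-32721 + C\right) + \sqrt{685 + N{\left(-119 \right)}} = \left(-32721 - 29760\right) + \sqrt{685 + 1} = -62481 + \sqrt{686} = -62481 + 7 \sqrt{14}$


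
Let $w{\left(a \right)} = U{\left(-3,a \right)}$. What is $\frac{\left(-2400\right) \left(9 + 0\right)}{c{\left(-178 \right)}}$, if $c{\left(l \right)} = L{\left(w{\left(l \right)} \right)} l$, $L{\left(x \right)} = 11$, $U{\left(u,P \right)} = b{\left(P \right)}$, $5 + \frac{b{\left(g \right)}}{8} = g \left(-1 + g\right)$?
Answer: $\frac{10800}{979} \approx 11.032$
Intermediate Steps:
$b{\left(g \right)} = -40 + 8 g \left(-1 + g\right)$
$U{\left(u,P \right)} = -40 - 8 P + 8 P^{2}$
$w{\left(a \right)} = -40 - 8 a + 8 a^{2}$
$c{\left(l \right)} = 11 l$
$\frac{\left(-2400\right) \left(9 + 0\right)}{c{\left(-178 \right)}} = \frac{\left(-2400\right) \left(9 + 0\right)}{11 \left(-178\right)} = \frac{\left(-2400\right) 9}{-1958} = \left(-21600\right) \left(- \frac{1}{1958}\right) = \frac{10800}{979}$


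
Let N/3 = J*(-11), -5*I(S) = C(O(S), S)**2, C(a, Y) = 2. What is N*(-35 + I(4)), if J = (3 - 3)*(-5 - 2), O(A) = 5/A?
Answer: 0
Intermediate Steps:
J = 0 (J = 0*(-7) = 0)
I(S) = -4/5 (I(S) = -1/5*2**2 = -1/5*4 = -4/5)
N = 0 (N = 3*(0*(-11)) = 3*0 = 0)
N*(-35 + I(4)) = 0*(-35 - 4/5) = 0*(-179/5) = 0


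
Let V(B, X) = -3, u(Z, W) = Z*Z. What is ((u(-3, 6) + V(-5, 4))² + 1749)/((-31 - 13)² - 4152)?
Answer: -1785/2216 ≈ -0.80551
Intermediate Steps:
u(Z, W) = Z²
((u(-3, 6) + V(-5, 4))² + 1749)/((-31 - 13)² - 4152) = (((-3)² - 3)² + 1749)/((-31 - 13)² - 4152) = ((9 - 3)² + 1749)/((-44)² - 4152) = (6² + 1749)/(1936 - 4152) = (36 + 1749)/(-2216) = 1785*(-1/2216) = -1785/2216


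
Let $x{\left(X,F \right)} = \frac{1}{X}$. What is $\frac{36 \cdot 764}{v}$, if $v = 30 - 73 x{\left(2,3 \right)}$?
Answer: $- \frac{55008}{13} \approx -4231.4$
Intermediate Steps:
$v = - \frac{13}{2}$ ($v = 30 - \frac{73}{2} = - \frac{13}{2} \approx -6.5$)
$\frac{36 \cdot 764}{v} = \frac{36 \cdot 764}{- \frac{13}{2}} = 27504 \left(- \frac{2}{13}\right) = - \frac{55008}{13}$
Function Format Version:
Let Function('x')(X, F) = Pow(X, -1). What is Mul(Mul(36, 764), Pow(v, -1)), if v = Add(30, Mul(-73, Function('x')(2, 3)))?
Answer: Rational(-55008, 13) ≈ -4231.4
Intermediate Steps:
v = Rational(-13, 2) (v = Add(30, Mul(-73, Pow(2, -1))) = Add(30, Mul(-73, Rational(1, 2))) = Add(30, Rational(-73, 2)) = Rational(-13, 2) ≈ -6.5000)
Mul(Mul(36, 764), Pow(v, -1)) = Mul(Mul(36, 764), Pow(Rational(-13, 2), -1)) = Mul(27504, Rational(-2, 13)) = Rational(-55008, 13)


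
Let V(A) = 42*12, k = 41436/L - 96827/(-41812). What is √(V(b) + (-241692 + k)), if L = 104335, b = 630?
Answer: I*√1147500131812560266174665/2181227510 ≈ 491.11*I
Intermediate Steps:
k = 11834967077/4362455020 (k = 41436/104335 - 96827/(-41812) = 41436*(1/104335) - 96827*(-1/41812) = 41436/104335 + 96827/41812 = 11834967077/4362455020 ≈ 2.7129)
V(A) = 504
√(V(b) + (-241692 + k)) = √(504 + (-241692 + 11834967077/4362455020)) = √(504 - 1054358643726763/4362455020) = √(-1052159966396683/4362455020) = I*√1147500131812560266174665/2181227510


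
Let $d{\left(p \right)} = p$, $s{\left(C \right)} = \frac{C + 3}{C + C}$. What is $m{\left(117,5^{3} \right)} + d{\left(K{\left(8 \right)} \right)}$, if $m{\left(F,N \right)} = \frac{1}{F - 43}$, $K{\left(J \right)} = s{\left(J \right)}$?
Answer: $\frac{415}{592} \approx 0.70101$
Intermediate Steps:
$s{\left(C \right)} = \frac{3 + C}{2 C}$
$K{\left(J \right)} = \frac{3 + J}{2 J}$
$m{\left(F,N \right)} = \frac{1}{-43 + F}$
$m{\left(117,5^{3} \right)} + d{\left(K{\left(8 \right)} \right)} = \frac{1}{-43 + 117} + \frac{3 + 8}{2 \cdot 8} = \frac{1}{74} + \frac{1}{2} \cdot \frac{1}{8} \cdot 11 = \frac{1}{74} + \frac{11}{16} = \frac{415}{592}$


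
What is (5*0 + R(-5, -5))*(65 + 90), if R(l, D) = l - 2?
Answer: -1085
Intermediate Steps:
R(l, D) = -2 + l
(5*0 + R(-5, -5))*(65 + 90) = (5*0 + (-2 - 5))*(65 + 90) = (0 - 7)*155 = -7*155 = -1085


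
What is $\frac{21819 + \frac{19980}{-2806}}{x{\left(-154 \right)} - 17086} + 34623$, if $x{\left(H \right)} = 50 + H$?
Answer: $\frac{278330674681}{8039190} \approx 34622.0$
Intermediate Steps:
$\frac{21819 + \frac{19980}{-2806}}{x{\left(-154 \right)} - 17086} + 34623 = \frac{21819 + \frac{19980}{-2806}}{\left(50 - 154\right) - 17086} + 34623 = \frac{21819 + 19980 \left(- \frac{1}{2806}\right)}{-104 - 17086} + 34623 = \frac{21819 - \frac{9990}{1403}}{-17190} + 34623 = \frac{30602067}{1403} \left(- \frac{1}{17190}\right) + 34623 = - \frac{10200689}{8039190} + 34623 = \frac{278330674681}{8039190}$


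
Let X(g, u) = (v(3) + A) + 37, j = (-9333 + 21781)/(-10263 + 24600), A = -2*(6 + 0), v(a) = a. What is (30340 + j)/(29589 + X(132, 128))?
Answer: 434997028/424618929 ≈ 1.0244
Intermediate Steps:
A = -12 (A = -2*6 = -12)
j = 12448/14337 ≈ 0.86824
X(g, u) = 28 (X(g, u) = (3 - 12) + 37 = -9 + 37 = 28)
(30340 + j)/(29589 + X(132, 128)) = (30340 + 12448/14337)/(29589 + 28) = (434997028/14337)/29617 = (434997028/14337)*(1/29617) = 434997028/424618929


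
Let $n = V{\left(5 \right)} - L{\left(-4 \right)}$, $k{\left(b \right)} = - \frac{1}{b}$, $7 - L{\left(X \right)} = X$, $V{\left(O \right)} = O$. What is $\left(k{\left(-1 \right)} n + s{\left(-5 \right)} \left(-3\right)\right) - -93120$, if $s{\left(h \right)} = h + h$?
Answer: $93144$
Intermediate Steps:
$L{\left(X \right)} = 7 - X$
$s{\left(h \right)} = 2 h$
$n = -6$ ($n = 5 - \left(7 - -4\right) = 5 - \left(7 + 4\right) = 5 - 11 = -6$)
$\left(k{\left(-1 \right)} n + s{\left(-5 \right)} \left(-3\right)\right) - -93120 = \left(- \frac{1}{-1} \left(-6\right) + 2 \left(-5\right) \left(-3\right)\right) - -93120 = \left(\left(-1\right) \left(-1\right) \left(-6\right) - -30\right) + 93120 = \left(1 \left(-6\right) + 30\right) + 93120 = \left(-6 + 30\right) + 93120 = 24 + 93120 = 93144$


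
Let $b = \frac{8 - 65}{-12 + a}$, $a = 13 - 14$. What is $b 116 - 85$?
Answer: $\frac{5507}{13} \approx 423.62$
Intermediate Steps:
$a = -1$
$b = \frac{57}{13}$ ($b = \frac{8 - 65}{-12 - 1} = - \frac{57}{-13} = \left(-57\right) \left(- \frac{1}{13}\right) = \frac{57}{13} \approx 4.3846$)
$b 116 - 85 = \frac{57}{13} \cdot 116 - 85 = \frac{6612}{13} - 85 = \frac{5507}{13}$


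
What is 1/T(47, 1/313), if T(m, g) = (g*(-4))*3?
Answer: -313/12 ≈ -26.083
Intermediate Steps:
T(m, g) = -12*g (T(m, g) = -4*g*3 = -12*g)
1/T(47, 1/313) = 1/(-12/313) = -313/12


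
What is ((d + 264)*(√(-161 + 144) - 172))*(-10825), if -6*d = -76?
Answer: 1545377000/3 - 8984750*I*√17/3 ≈ 5.1513e+8 - 1.2348e+7*I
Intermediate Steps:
d = 38/3 (d = -⅙*(-76) = 38/3 ≈ 12.667)
((d + 264)*(√(-161 + 144) - 172))*(-10825) = ((38/3 + 264)*(√(-161 + 144) - 172))*(-10825) = (830*(√(-17) - 172)/3)*(-10825) = (830*(I*√17 - 172)/3)*(-10825) = (830*(-172 + I*√17)/3)*(-10825) = (-142760/3 + 830*I*√17/3)*(-10825) = 1545377000/3 - 8984750*I*√17/3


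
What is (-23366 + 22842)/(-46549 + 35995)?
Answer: 262/5277 ≈ 0.049649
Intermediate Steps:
(-23366 + 22842)/(-46549 + 35995) = -524/(-10554) = -524*(-1/10554) = 262/5277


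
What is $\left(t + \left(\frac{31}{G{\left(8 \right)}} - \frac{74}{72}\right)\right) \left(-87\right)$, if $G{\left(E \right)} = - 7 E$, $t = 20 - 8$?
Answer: $- \frac{152279}{168} \approx -906.42$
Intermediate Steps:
$t = 12$
$\left(t + \left(\frac{31}{G{\left(8 \right)}} - \frac{74}{72}\right)\right) \left(-87\right) = \left(12 + \left(\frac{31}{\left(-7\right) 8} - \frac{74}{72}\right)\right) \left(-87\right) = \left(12 + \left(\frac{31}{-56} - \frac{37}{36}\right)\right) \left(-87\right) = \left(12 + \left(31 \left(- \frac{1}{56}\right) - \frac{37}{36}\right)\right) \left(-87\right) = \left(12 - \frac{797}{504}\right) \left(-87\right) = \frac{5251}{504} \left(-87\right) = - \frac{152279}{168}$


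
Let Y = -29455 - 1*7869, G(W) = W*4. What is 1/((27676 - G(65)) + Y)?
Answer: -1/9908 ≈ -0.00010093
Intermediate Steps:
G(W) = 4*W
Y = -37324 (Y = -29455 - 7869 = -37324)
1/((27676 - G(65)) + Y) = 1/((27676 - 4*65) - 37324) = 1/((27676 - 1*260) - 37324) = 1/((27676 - 260) - 37324) = 1/(27416 - 37324) = 1/(-9908) = -1/9908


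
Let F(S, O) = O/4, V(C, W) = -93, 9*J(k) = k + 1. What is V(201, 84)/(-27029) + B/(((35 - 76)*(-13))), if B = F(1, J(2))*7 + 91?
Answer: 30299699/172877484 ≈ 0.17527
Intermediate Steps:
J(k) = 1/9 + k/9 (J(k) = (k + 1)/9 = (1 + k)/9 = 1/9 + k/9)
F(S, O) = O/4 (F(S, O) = O*(1/4) = O/4)
B = 1099/12 (B = ((1/9 + (1/9)*2)/4)*7 + 91 = ((1/9 + 2/9)/4)*7 + 91 = ((1/4)*(1/3))*7 + 91 = (1/12)*7 + 91 = 7/12 + 91 = 1099/12 ≈ 91.583)
V(201, 84)/(-27029) + B/(((35 - 76)*(-13))) = -93/(-27029) + 1099/(12*(((35 - 76)*(-13)))) = -93*(-1/27029) + 1099/(12*((-41*(-13)))) = 93/27029 + (1099/12)/533 = 93/27029 + (1099/12)*(1/533) = 93/27029 + 1099/6396 = 30299699/172877484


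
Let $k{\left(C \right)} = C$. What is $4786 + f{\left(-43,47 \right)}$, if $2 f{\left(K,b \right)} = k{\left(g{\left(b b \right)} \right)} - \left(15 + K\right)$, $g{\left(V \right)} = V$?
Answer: $\frac{11809}{2} \approx 5904.5$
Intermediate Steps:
$f{\left(K,b \right)} = - \frac{15}{2} + \frac{b^{2}}{2} - \frac{K}{2}$ ($f{\left(K,b \right)} = \frac{b b - \left(15 + K\right)}{2} = \frac{b^{2} - \left(15 + K\right)}{2} = \frac{-15 + b^{2} - K}{2} = - \frac{15}{2} + \frac{b^{2}}{2} - \frac{K}{2}$)
$4786 + f{\left(-43,47 \right)} = 4786 - \left(-14 - \frac{2209}{2}\right) = 4786 + \left(- \frac{15}{2} + \frac{1}{2} \cdot 2209 + \frac{43}{2}\right) = 4786 + \left(- \frac{15}{2} + \frac{2209}{2} + \frac{43}{2}\right) = 4786 + \frac{2237}{2} = \frac{11809}{2}$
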